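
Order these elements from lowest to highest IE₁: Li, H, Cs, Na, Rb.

Cs < Rb < Na < Li < H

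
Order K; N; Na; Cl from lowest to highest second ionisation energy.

Cl < N < K < Na

The second ionization energy removes an electron from the +1 ion. For each element: K⁺ is the bare [Ar] core; N⁺ still has 4 valence electrons; Na⁺ is the bare [Ne] core; Cl⁺ still has 6 valence electrons.
Pulling an electron out of a noble-gas core costs far more than removing a remaining valence electron, so K and Na sit at the high end of IE_2.
Valence configurations: N⁺ [He]2s²2p², Cl⁺ [Ne]3s²3p⁴.
Tabulated IE_2 (kJ/mol): K 3052, N 2856, Na 4562, Cl 2298.
Hence IE_2: Cl < N < K < Na.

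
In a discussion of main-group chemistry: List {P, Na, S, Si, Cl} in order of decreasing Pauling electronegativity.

Na is in period 3, group 1; Si is in period 3, group 14; P is in period 3, group 15; S is in period 3, group 16; Cl is in period 3, group 17.
EN rises left→right (higher Z_eff, smaller atoms) and falls top→bottom (larger, more shielded atoms).
All lie in period 3, so electronegativity increases left to right.
So from highest to lowest: Cl > S > P > Si > Na.

Cl, S, P, Si, Na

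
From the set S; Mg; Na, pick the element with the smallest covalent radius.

S

Na is in period 3, group 1; Mg is in period 3, group 2; S is in period 3, group 16.
Moving right in a period, electrons are added to the same shell under a stronger nuclear pull, so atoms get smaller; moving down, a new shell is opened and atoms get larger.
All lie in period 3, so atomic radius increases right to left.
The smallest covalent radius among these belongs to S.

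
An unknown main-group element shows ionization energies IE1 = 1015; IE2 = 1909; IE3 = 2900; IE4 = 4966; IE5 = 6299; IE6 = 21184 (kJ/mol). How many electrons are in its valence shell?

5

Look for the largest jump between consecutive ionization energies: IE6/IE5 ≈ 3.4, far larger than any earlier ratio.
That jump marks the point where a core electron is being removed. So the atom has 5 valence electrons.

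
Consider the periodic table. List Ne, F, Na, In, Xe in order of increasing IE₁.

Across a period the outer electron is held more tightly (higher IE₁); down a group it sits in a higher shell, more shielded, and comes off more easily.
These span different periods and groups, so the two trends combine.
In > Na: period and group pull opposite ways; the across-period shift dominates (558 vs 496 kJ/mol).
Xe > In: both are in period 5; the period trend gives Xe the larger value.
F > Xe: period and group pull opposite ways; the down-group shift dominates (1681 vs 1170 kJ/mol).
Ne > F: Ne lies to the right of F in period 2, so the across-period effect alone puts Ne higher.
Approximate values (kJ/mol): F 1681, Ne 2081, Na 496, In 558, Xe 1170.
So from lowest to highest: Na < In < Xe < F < Ne.

Na, In, Xe, F, Ne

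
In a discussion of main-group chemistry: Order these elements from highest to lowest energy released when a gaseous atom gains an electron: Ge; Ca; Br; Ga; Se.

Adding an electron releases more energy for atoms nearer the top right (short of the noble gases).
All lie in period 4, so electron affinity increases left to right.
So from highest to lowest: Br > Se > Ge > Ga > Ca.

Br > Se > Ge > Ga > Ca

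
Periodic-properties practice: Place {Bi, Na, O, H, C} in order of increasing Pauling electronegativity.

Na < Bi < H < C < O

H is in period 1, group 1; C is in period 2, group 14; O is in period 2, group 16; Na is in period 3, group 1; Bi is in period 6, group 15.
EN rises left→right (higher Z_eff, smaller atoms) and falls top→bottom (larger, more shielded atoms).
These span different periods and groups, so the two trends combine.
Bi > Na: the two effects oppose for this pair; the across-period effect wins (2.02 vs 0.93).
H > Bi: the two effects oppose for this pair; the down-group effect wins (2.20 vs 2.02).
C > H: period and group pull opposite ways; the across-period shift dominates (2.55 vs 2.20).
O > C: both are in period 2; the period trend gives O the larger value.
Tabulated electronegativity (Pauling): H 2.20, C 2.55, O 3.44, Na 0.93, Bi 2.02.
So from lowest to highest: Na < Bi < H < C < O.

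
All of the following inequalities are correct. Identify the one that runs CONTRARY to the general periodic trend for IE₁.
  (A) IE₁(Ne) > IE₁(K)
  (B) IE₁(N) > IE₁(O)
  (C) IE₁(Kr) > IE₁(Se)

The general trend: IE₁ increases across a period and decreases down a group.
(A) Ne (period 2, group 18) vs K (period 4, group 1): the stated order agrees with the simple trend.
(B) N (period 2, group 15) vs O (period 2, group 16): the stated order contradicts the simple trend.
(C) Kr (period 4, group 18) vs Se (period 4, group 16): the stated order agrees with the simple trend.
The exception is (B): pairing an electron in O's 2p⁴ costs repulsion energy, so O ionizes more easily than half-filled N (2p³).

(B)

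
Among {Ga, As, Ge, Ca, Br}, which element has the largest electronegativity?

Br

Ca is in period 4, group 2; Ga is in period 4, group 13; Ge is in period 4, group 14; As is in period 4, group 15; Br is in period 4, group 17.
Smaller atoms with higher effective nuclear charge are more electronegative.
All lie in period 4, so electronegativity increases left to right.
The largest electronegativity among these belongs to Br.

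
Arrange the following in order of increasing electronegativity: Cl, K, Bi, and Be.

K < Be < Bi < Cl

Be is in period 2, group 2; Cl is in period 3, group 17; K is in period 4, group 1; Bi is in period 6, group 15.
Smaller atoms with higher effective nuclear charge are more electronegative.
Neither a single period nor a single group — weigh both effects.
Be > K: relative to K, both the across-period and down-group shifts push Be's electronegativity up.
Bi > Be: the two effects oppose for this pair; the across-period effect wins (2.02 vs 1.57).
Cl > Bi: both effects reinforce here, so Cl is clearly the higher of the two.
Approximate values (Pauling): Be 1.57, Cl 3.16, K 0.82, Bi 2.02.
So from lowest to highest: K < Be < Bi < Cl.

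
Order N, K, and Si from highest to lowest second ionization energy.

After 1 electron has been removed, what remains? N⁺ still has 4 valence electrons; K⁺ is the bare [Ar] core; Si⁺ still has 3 valence electrons.
Pulling an electron out of a noble-gas core costs far more than removing a remaining valence electron, so K sits at the high end of IE_2.
Valence configurations: N⁺ [He]2s²2p², Si⁺ [Ne]3s²3p¹.
Tabulated IE_2 (kJ/mol): N 2856, K 3052, Si 1577.
Overall IE_2 order: Si < N < K.

K, N, Si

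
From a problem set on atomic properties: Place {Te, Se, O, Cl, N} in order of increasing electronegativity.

Te < Se < N < Cl < O

N is in period 2, group 15; O is in period 2, group 16; Cl is in period 3, group 17; Se is in period 4, group 16; Te is in period 5, group 16.
Atoms toward the upper right of the periodic table pull bonding electrons most strongly.
Neither a single period nor a single group — weigh both effects.
Se > Te: Se sits above Te in group 16, so the down-group effect alone puts Se higher.
N > Se: period and group pull opposite ways; the down-group shift dominates (3.04 vs 2.55).
Cl > N: period and group pull opposite ways; the across-period shift dominates (3.16 vs 3.04).
O > Cl: the two effects oppose for this pair; the down-group effect wins (3.44 vs 3.16).
Approximate values (Pauling): N 3.04, O 3.44, Cl 3.16, Se 2.55, Te 2.10.
So from lowest to highest: Te < Se < N < Cl < O.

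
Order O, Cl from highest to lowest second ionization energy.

After 1 electron has been removed, what remains? O⁺ still has 5 valence electrons; Cl⁺ still has 6 valence electrons.
All are still removing valence electrons, so compare the +1 ions as you would atoms: IE_2 generally rises across a period (higher Z_eff) and falls down a group (larger shell), subject to the usual subshell exceptions.
Valence configurations: O⁺ [He]2s²2p³, Cl⁺ [Ne]3s²3p⁴.
The numbers (kJ/mol): O 3388, Cl 2298.
Overall IE_2 order: Cl < O.

O > Cl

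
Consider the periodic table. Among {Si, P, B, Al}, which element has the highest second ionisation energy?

Consider each +1 ion: Si⁺ still has 3 valence electrons; P⁺ still has 4 valence electrons; B⁺ still has 2 valence electrons; Al⁺ still has 2 valence electrons.
All are still removing valence electrons, so compare the +1 ions as you would atoms: IE_2 generally rises across a period (higher Z_eff) and falls down a group (larger shell), subject to the usual subshell exceptions.
Valence configurations: Si⁺ [Ne]3s²3p¹, P⁺ [Ne]3s²3p², B⁺ [He]2s², Al⁺ [Ne]3s².
Si⁺ loses a lone 3p electron whereas Al⁺ must break into a filled 3s² pair, so IE_2(Al) > IE_2(Si) even though Si has the higher nuclear charge.
Approximate IE_2 values (kJ/mol): Si 1577, P 1907, B 2427, Al 1817.
So the second ionization energies run Si < Al < P < B.

B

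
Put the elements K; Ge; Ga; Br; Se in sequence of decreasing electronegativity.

K is in period 4, group 1; Ga is in period 4, group 13; Ge is in period 4, group 14; Se is in period 4, group 16; Br is in period 4, group 17.
Smaller atoms with higher effective nuclear charge are more electronegative.
All lie in period 4, so electronegativity increases left to right.
So from highest to lowest: Br > Se > Ge > Ga > K.

Br > Se > Ge > Ga > K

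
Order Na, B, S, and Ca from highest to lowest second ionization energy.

Na > B > S > Ca

The second ionization energy removes an electron from the +1 ion. For each element: Na⁺ is the bare [Ne] core; B⁺ still has 2 valence electrons; S⁺ still has 5 valence electrons; Ca⁺ still has 1 valence electron.
Pulling an electron out of a noble-gas core costs far more than removing a remaining valence electron, so Na sits at the high end of IE_2.
Valence configurations: B⁺ [He]2s², S⁺ [Ne]3s²3p³, Ca⁺ [Ar]4s¹.
Approximate IE_2 values (kJ/mol): Na 4562, B 2427, S 2252, Ca 1145.
Putting it together, IE_2: Ca < S < B < Na.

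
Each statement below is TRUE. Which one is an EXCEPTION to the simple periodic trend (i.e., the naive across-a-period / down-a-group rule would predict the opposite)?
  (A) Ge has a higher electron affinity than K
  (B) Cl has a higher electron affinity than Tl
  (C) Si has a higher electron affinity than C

(C)

The general trend: electron affinity increases across a period and decreases down a group.
(A) Ge (period 4, group 14) vs K (period 4, group 1): the stated order agrees with the simple trend.
(B) Cl (period 3, group 17) vs Tl (period 6, group 13): the stated order agrees with the simple trend.
(C) Si (period 3, group 14) vs C (period 2, group 14): the stated order contradicts the simple trend.
The exception is (C): Si's larger, more diffuse 3p orbitals accept an added electron slightly more readily than C's compact 2p.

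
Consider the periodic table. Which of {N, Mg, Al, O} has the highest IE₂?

The second ionization energy removes an electron from the +1 ion. For each element: N⁺ still has 4 valence electrons; Mg⁺ still has 1 valence electron; Al⁺ still has 2 valence electrons; O⁺ still has 5 valence electrons.
All are still removing valence electrons, so compare the +1 ions as you would atoms: IE_2 generally rises across a period (higher Z_eff) and falls down a group (larger shell), subject to the usual subshell exceptions.
Valence configurations: N⁺ [He]2s²2p², Mg⁺ [Ne]3s¹, Al⁺ [Ne]3s², O⁺ [He]2s²2p³.
Approximate IE_2 values (kJ/mol): N 2856, Mg 1451, Al 1817, O 3388.
Overall IE_2 order: Mg < Al < N < O.

O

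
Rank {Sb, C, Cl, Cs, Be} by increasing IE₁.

Be is in period 2, group 2; C is in period 2, group 14; Cl is in period 3, group 17; Sb is in period 5, group 15; Cs is in period 6, group 1.
IE₁ increases left→right with effective nuclear charge and decreases top→bottom as the valence shell moves farther out.
Neither a single period nor a single group — weigh both effects.
Sb > Cs: both effects reinforce here, so Sb is clearly the higher of the two.
Be > Sb: the two effects oppose for this pair; the down-group effect wins (900 vs 831 kJ/mol).
C > Be: both are in period 2; the period trend gives C the larger value.
Cl > C: period and group pull opposite ways; the across-period shift dominates (1251 vs 1086 kJ/mol).
For reference (kJ/mol): Be 900, C 1086, Cl 1251, Sb 831, Cs 376.
So from lowest to highest: Cs < Sb < Be < C < Cl.

Cs, Sb, Be, C, Cl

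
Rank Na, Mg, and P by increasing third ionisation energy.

IE_3 is the cost of taking one more electron from the +2 cation: Na²⁺ is already 1 electron into the core; Mg²⁺ is the bare [Ne] core; P²⁺ still has 3 valence electrons.
Pulling an electron out of a noble-gas core costs far more than removing a remaining valence electron, so Na and Mg sit at the high end of IE_3.
Approximate IE_3 values (kJ/mol): Na 6910, Mg 7733, P 2914.
Hence IE_3: P < Na < Mg.

P < Na < Mg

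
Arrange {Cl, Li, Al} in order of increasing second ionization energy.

Al < Cl < Li

IE_2 is the cost of taking one more electron from the +1 cation: Cl⁺ still has 6 valence electrons; Li⁺ is the bare [He] core; Al⁺ still has 2 valence electrons.
Pulling an electron out of a noble-gas core costs far more than removing a remaining valence electron, so Li sits at the high end of IE_2.
Valence configurations: Cl⁺ [Ne]3s²3p⁴, Al⁺ [Ne]3s².
Tabulated IE_2 (kJ/mol): Cl 2298, Li 7298, Al 1817.
Putting it together, IE_2: Al < Cl < Li.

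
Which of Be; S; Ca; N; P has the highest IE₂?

N

The second ionization energy removes an electron from the +1 ion. For each element: Be⁺ still has 1 valence electron; S⁺ still has 5 valence electrons; Ca⁺ still has 1 valence electron; N⁺ still has 4 valence electrons; P⁺ still has 4 valence electrons.
All are still removing valence electrons, so compare the +1 ions as you would atoms: IE_2 generally rises across a period (higher Z_eff) and falls down a group (larger shell), subject to the usual subshell exceptions.
Valence configurations: Be⁺ [He]2s¹, S⁺ [Ne]3s²3p³, Ca⁺ [Ar]4s¹, N⁺ [He]2s²2p², P⁺ [Ne]3s²3p².
The numbers (kJ/mol): Be 1757, S 2252, Ca 1145, N 2856, P 1907.
Hence IE_2: Ca < Be < P < S < N.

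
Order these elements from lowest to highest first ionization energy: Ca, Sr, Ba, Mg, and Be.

Be is in period 2, group 2; Mg is in period 3, group 2; Ca is in period 4, group 2; Sr is in period 5, group 2; Ba is in period 6, group 2.
IE₁ increases left→right with effective nuclear charge and decreases top→bottom as the valence shell moves farther out.
All are in group 2, so first ionization energy increases up the group.
So from lowest to highest: Ba < Sr < Ca < Mg < Be.

Ba < Sr < Ca < Mg < Be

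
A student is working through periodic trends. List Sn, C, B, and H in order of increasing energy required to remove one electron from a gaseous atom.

H is in period 1, group 1; B is in period 2, group 13; C is in period 2, group 14; Sn is in period 5, group 14.
First ionization energy rises across a period (greater Z_eff holds electrons more tightly) and falls down a group (valence electrons are farther from the nucleus).
Neither a single period nor a single group — weigh both effects.
B > Sn: period and group pull opposite ways; the down-group shift dominates (801 vs 709 kJ/mol).
C > B: both are in period 2; the period trend gives C the larger value.
H > C: period and group pull opposite ways; the down-group shift dominates (1312 vs 1086 kJ/mol).
Tabulated first ionization energy (kJ/mol): H 1312, B 801, C 1086, Sn 709.
So from lowest to highest: Sn < B < C < H.

Sn < B < C < H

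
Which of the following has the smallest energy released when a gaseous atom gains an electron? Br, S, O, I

O

Adding an electron releases more energy for atoms nearer the top right (short of the noble gases).
Neither a single period nor a single group — weigh both effects.
S > O: this pair runs against the simple trend — see the exception note.
I > S: the two effects oppose for this pair; the across-period effect wins (295 vs 200 kJ/mol).
Br > I: Br sits above I in group 17, so the down-group effect alone puts Br higher.
Note the exception: S has a higher electron affinity than O, contrary to the simple trend — the compact 2p subshell of O repels the added electron more than S's larger 3p does.
For reference (kJ/mol): O 141, S 200, Br 325, I 295.
The smallest energy released when a gaseous atom gains an electron among these belongs to O.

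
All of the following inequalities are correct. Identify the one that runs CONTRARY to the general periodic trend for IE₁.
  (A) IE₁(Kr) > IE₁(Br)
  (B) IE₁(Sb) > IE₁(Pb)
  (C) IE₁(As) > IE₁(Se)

(C)

The general trend: IE₁ increases across a period and decreases down a group.
(A) Kr (period 4, group 18) vs Br (period 4, group 17): the stated order agrees with the simple trend.
(B) Sb (period 5, group 15) vs Pb (period 6, group 14): the stated order agrees with the simple trend.
(C) As (period 4, group 15) vs Se (period 4, group 16): the stated order contradicts the simple trend.
The exception is (C): Se (4p⁴) ionizes more easily than half-filled As (4p³).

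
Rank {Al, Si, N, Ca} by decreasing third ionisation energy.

IE_3 is the cost of taking one more electron from the +2 cation: Al²⁺ still has 1 valence electron; Si²⁺ still has 2 valence electrons; N²⁺ still has 3 valence electrons; Ca²⁺ is the bare [Ar] core.
Core electrons are held far more tightly than valence electrons, so Ca tops the IE_3 order.
Valence configurations: Al²⁺ [Ne]3s¹, Si²⁺ [Ne]3s², N²⁺ [He]2s²2p¹.
Approximate IE_3 values (kJ/mol): Al 2745, Si 3232, N 4578, Ca 4912.
Putting it together, IE_3: Al < Si < N < Ca.

Ca > N > Si > Al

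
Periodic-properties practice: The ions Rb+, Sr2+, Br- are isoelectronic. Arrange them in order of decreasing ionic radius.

All of these have 36 electrons, so size is governed by nuclear charge alone: the more protons, the stronger the pull on the same electron cloud, and the smaller the ion.
Nuclear charges: Sr2+ (Z=38), Rb+ (Z=37), Br- (Z=35).
Largest to smallest: Br- > Rb+ > Sr2+.

Br-, Rb+, Sr2+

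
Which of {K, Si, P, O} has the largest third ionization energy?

O

IE_3 is the cost of taking one more electron from the +2 cation: K²⁺ is already 1 electron into the core; Si²⁺ still has 2 valence electrons; P²⁺ still has 3 valence electrons; O²⁺ still has 4 valence electrons.
Usually core removal costs more than valence removal, but here the competition is close: a tightly held n=2 valence electron can cost more to remove than an n=3 core electron, so the actual values have to decide it.
Valence configurations: Si²⁺ [Ne]3s², P²⁺ [Ne]3s²3p¹, O²⁺ [He]2s²2p².
P²⁺ loses a lone 3p electron whereas Si²⁺ must break into a filled 3s² pair, so IE_3(Si) > IE_3(P) even though P has the higher nuclear charge.
The numbers (kJ/mol): K 4420, Si 3232, P 2914, O 5300.
Hence IE_3: P < Si < K < O.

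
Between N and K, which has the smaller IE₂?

N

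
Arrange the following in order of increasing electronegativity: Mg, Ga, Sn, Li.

Atoms toward the upper right of the periodic table pull bonding electrons most strongly.
A diagonal step moves right (one effect) and down (the opposite effect) at once.
Mg > Li: period and group pull opposite ways; the across-period shift dominates (1.31 vs 0.98).
Ga > Mg: period and group pull opposite ways; the across-period shift dominates (1.81 vs 1.31).
Sn > Ga: the two effects oppose for this pair; the across-period effect wins (1.96 vs 1.81).
Tabulated electronegativity (Pauling): Li 0.98, Mg 1.31, Ga 1.81, Sn 1.96.
So from lowest to highest: Li < Mg < Ga < Sn.

Li, Mg, Ga, Sn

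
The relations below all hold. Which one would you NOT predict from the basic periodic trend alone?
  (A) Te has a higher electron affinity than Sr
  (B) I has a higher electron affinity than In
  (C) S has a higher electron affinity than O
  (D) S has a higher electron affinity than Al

(C)

The general trend: electron affinity increases across a period and decreases down a group.
(A) Te (period 5, group 16) vs Sr (period 5, group 2): the stated order agrees with the simple trend.
(B) I (period 5, group 17) vs In (period 5, group 13): the stated order agrees with the simple trend.
(C) S (period 3, group 16) vs O (period 2, group 16): the stated order contradicts the simple trend.
(D) S (period 3, group 16) vs Al (period 3, group 13): the stated order agrees with the simple trend.
The exception is (C): the compact 2p subshell of O repels the added electron more than S's larger 3p does.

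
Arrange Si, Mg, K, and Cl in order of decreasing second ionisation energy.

K > Cl > Si > Mg

After 1 electron has been removed, what remains? Si⁺ still has 3 valence electrons; Mg⁺ still has 1 valence electron; K⁺ is the bare [Ar] core; Cl⁺ still has 6 valence electrons.
Pulling an electron out of a noble-gas core costs far more than removing a remaining valence electron, so K sits at the high end of IE_2.
Valence configurations: Si⁺ [Ne]3s²3p¹, Mg⁺ [Ne]3s¹, Cl⁺ [Ne]3s²3p⁴.
Tabulated IE_2 (kJ/mol): Si 1577, Mg 1451, K 3052, Cl 2298.
Overall IE_2 order: Mg < Si < Cl < K.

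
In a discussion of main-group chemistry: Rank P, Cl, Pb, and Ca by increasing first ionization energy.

Ca, Pb, P, Cl

P is in period 3, group 15; Cl is in period 3, group 17; Ca is in period 4, group 2; Pb is in period 6, group 14.
Removing the outermost electron gets harder across a period and easier down a group.
Neither a single period nor a single group — weigh both effects.
Pb > Ca: the two effects oppose for this pair; the across-period effect wins (716 vs 590 kJ/mol).
P > Pb: relative to Pb, both the across-period and down-group shifts push P's first ionization energy up.
Cl > P: both are in period 3; the period trend gives Cl the larger value.
For reference (kJ/mol): P 1012, Cl 1251, Ca 590, Pb 716.
So from lowest to highest: Ca < Pb < P < Cl.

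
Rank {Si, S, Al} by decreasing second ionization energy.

S > Al > Si

Consider each +1 ion: Si⁺ still has 3 valence electrons; S⁺ still has 5 valence electrons; Al⁺ still has 2 valence electrons.
All are still removing valence electrons, so compare the +1 ions as you would atoms: IE_2 generally rises across a period (higher Z_eff) and falls down a group (larger shell), subject to the usual subshell exceptions.
Valence configurations: Si⁺ [Ne]3s²3p¹, S⁺ [Ne]3s²3p³, Al⁺ [Ne]3s².
Si⁺ loses a lone 3p electron whereas Al⁺ must break into a filled 3s² pair, so IE_2(Al) > IE_2(Si) even though Si has the higher nuclear charge.
The numbers (kJ/mol): Si 1577, S 2252, Al 1817.
Hence IE_2: Si < Al < S.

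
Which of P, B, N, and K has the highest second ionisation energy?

K

The second ionization energy removes an electron from the +1 ion. For each element: P⁺ still has 4 valence electrons; B⁺ still has 2 valence electrons; N⁺ still has 4 valence electrons; K⁺ is the bare [Ar] core.
Breaking into a closed-shell core is much more expensive than removing a leftover valence electron — K has the largest IE_2 here.
Valence configurations: P⁺ [Ne]3s²3p², B⁺ [He]2s², N⁺ [He]2s²2p².
The numbers (kJ/mol): P 1907, B 2427, N 2856, K 3052.
Overall IE_2 order: P < B < N < K.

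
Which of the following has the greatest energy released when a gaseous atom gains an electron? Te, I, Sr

I

Sr is in period 5, group 2; Te is in period 5, group 16; I is in period 5, group 17.
Electron affinity generally becomes more exothermic across a period toward the halogens and less exothermic down a group.
All lie in period 5, so electron affinity increases left to right.
The greatest energy released when a gaseous atom gains an electron among these belongs to I.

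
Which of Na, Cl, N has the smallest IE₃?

Consider each +2 ion: Na²⁺ is already 1 electron into the core; Cl²⁺ still has 5 valence electrons; N²⁺ still has 3 valence electrons.
Pulling an electron out of a noble-gas core costs far more than removing a remaining valence electron, so Na sits at the high end of IE_3.
Valence configurations: Cl²⁺ [Ne]3s²3p³, N²⁺ [He]2s²2p¹.
Approximate IE_3 values (kJ/mol): Na 6910, Cl 3822, N 4578.
Putting it together, IE_3: Cl < N < Na.

Cl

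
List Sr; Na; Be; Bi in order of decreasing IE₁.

Be is in period 2, group 2; Na is in period 3, group 1; Sr is in period 5, group 2; Bi is in period 6, group 15.
Removing the outermost electron gets harder across a period and easier down a group.
Neither a single period nor a single group — weigh both effects.
Sr > Na: period and group pull opposite ways; the across-period shift dominates (550 vs 496 kJ/mol).
Bi > Sr: period and group pull opposite ways; the across-period shift dominates (703 vs 550 kJ/mol).
Be > Bi: period and group pull opposite ways; the down-group shift dominates (900 vs 703 kJ/mol).
Approximate values (kJ/mol): Be 900, Na 496, Sr 550, Bi 703.
So from highest to lowest: Be > Bi > Sr > Na.

Be > Bi > Sr > Na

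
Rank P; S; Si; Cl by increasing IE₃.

After 2 electrons have been removed, what remains? P²⁺ still has 3 valence electrons; S²⁺ still has 4 valence electrons; Si²⁺ still has 2 valence electrons; Cl²⁺ still has 5 valence electrons.
All are still removing valence electrons, so compare the +2 ions as you would atoms: IE_3 generally rises across a period (higher Z_eff) and falls down a group (larger shell), subject to the usual subshell exceptions.
Valence configurations: P²⁺ [Ne]3s²3p¹, S²⁺ [Ne]3s²3p², Si²⁺ [Ne]3s², Cl²⁺ [Ne]3s²3p³.
P²⁺ loses a lone 3p electron whereas Si²⁺ must break into a filled 3s² pair, so IE_3(Si) > IE_3(P) even though P has the higher nuclear charge.
Tabulated IE_3 (kJ/mol): P 2914, S 3357, Si 3232, Cl 3822.
Overall IE_3 order: P < Si < S < Cl.

P < Si < S < Cl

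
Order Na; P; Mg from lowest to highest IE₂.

The second ionization energy removes an electron from the +1 ion. For each element: Na⁺ is the bare [Ne] core; P⁺ still has 4 valence electrons; Mg⁺ still has 1 valence electron.
Breaking into a closed-shell core is much more expensive than removing a leftover valence electron — Na has the largest IE_2 here.
Valence configurations: P⁺ [Ne]3s²3p², Mg⁺ [Ne]3s¹.
Tabulated IE_2 (kJ/mol): Na 4562, P 1907, Mg 1451.
Hence IE_2: Mg < P < Na.

Mg, P, Na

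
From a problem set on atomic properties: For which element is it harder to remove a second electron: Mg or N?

IE_2 is the cost of taking one more electron from the +1 cation: Mg⁺ still has 1 valence electron; N⁺ still has 4 valence electrons.
All are still removing valence electrons, so compare the +1 ions as you would atoms: IE_2 generally rises across a period (higher Z_eff) and falls down a group (larger shell), subject to the usual subshell exceptions.
Valence configurations: Mg⁺ [Ne]3s¹, N⁺ [He]2s²2p².
The numbers (kJ/mol): Mg 1451, N 2856.
So the second ionization energies run Mg < N.

N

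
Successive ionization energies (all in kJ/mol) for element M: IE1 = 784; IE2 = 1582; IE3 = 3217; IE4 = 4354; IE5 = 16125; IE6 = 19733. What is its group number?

Group 14

Look for the largest jump between consecutive ionization energies: IE5/IE4 ≈ 3.7, far larger than any earlier ratio.
That jump marks the point where a core electron is being removed. So the atom has 4 valence electrons.
A main-group element with 4 valence electrons is in group 14.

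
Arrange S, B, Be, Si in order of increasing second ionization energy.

Si < Be < S < B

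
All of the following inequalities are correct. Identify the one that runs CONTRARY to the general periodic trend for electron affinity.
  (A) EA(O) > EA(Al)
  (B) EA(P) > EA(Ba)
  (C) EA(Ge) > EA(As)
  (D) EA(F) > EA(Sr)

(C)

The general trend: electron affinity increases across a period and decreases down a group.
(A) O (period 2, group 16) vs Al (period 3, group 13): the stated order agrees with the simple trend.
(B) P (period 3, group 15) vs Ba (period 6, group 2): the stated order agrees with the simple trend.
(C) Ge (period 4, group 14) vs As (period 4, group 15): the stated order contradicts the simple trend.
(D) F (period 2, group 17) vs Sr (period 5, group 2): the stated order agrees with the simple trend.
The exception is (C): adding an electron to As's half-filled 4p³ is unfavourable, so Ge (4p²) has the more exothermic EA.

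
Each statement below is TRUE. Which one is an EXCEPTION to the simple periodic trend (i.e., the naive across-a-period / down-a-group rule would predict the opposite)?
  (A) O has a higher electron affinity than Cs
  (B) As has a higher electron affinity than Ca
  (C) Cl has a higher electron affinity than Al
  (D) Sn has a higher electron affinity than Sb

(D)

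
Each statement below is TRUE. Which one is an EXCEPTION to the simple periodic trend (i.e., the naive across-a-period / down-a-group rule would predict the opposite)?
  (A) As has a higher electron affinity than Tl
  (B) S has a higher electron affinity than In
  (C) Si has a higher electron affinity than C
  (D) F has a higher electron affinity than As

(C)

The general trend: electron affinity increases across a period and decreases down a group.
(A) As (period 4, group 15) vs Tl (period 6, group 13): the stated order agrees with the simple trend.
(B) S (period 3, group 16) vs In (period 5, group 13): the stated order agrees with the simple trend.
(C) Si (period 3, group 14) vs C (period 2, group 14): the stated order contradicts the simple trend.
(D) F (period 2, group 17) vs As (period 4, group 15): the stated order agrees with the simple trend.
The exception is (C): Si's larger, more diffuse 3p orbitals accept an added electron slightly more readily than C's compact 2p.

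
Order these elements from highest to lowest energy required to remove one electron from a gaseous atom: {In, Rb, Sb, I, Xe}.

Rb is in period 5, group 1; In is in period 5, group 13; Sb is in period 5, group 15; I is in period 5, group 17; Xe is in period 5, group 18.
IE₁ increases left→right with effective nuclear charge and decreases top→bottom as the valence shell moves farther out.
All lie in period 5, so first ionization energy increases left to right.
So from highest to lowest: Xe > I > Sb > In > Rb.

Xe, I, Sb, In, Rb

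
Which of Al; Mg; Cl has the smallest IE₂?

Mg

IE_2 is the cost of taking one more electron from the +1 cation: Al⁺ still has 2 valence electrons; Mg⁺ still has 1 valence electron; Cl⁺ still has 6 valence electrons.
All are still removing valence electrons, so compare the +1 ions as you would atoms: IE_2 generally rises across a period (higher Z_eff) and falls down a group (larger shell), subject to the usual subshell exceptions.
Valence configurations: Al⁺ [Ne]3s², Mg⁺ [Ne]3s¹, Cl⁺ [Ne]3s²3p⁴.
Approximate IE_2 values (kJ/mol): Al 1817, Mg 1451, Cl 2298.
Putting it together, IE_2: Mg < Al < Cl.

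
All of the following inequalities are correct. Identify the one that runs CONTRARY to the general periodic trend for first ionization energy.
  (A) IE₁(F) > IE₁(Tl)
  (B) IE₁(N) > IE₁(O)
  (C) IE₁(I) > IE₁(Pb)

The general trend: first ionization energy increases across a period and decreases down a group.
(A) F (period 2, group 17) vs Tl (period 6, group 13): the stated order agrees with the simple trend.
(B) N (period 2, group 15) vs O (period 2, group 16): the stated order contradicts the simple trend.
(C) I (period 5, group 17) vs Pb (period 6, group 14): the stated order agrees with the simple trend.
The exception is (B): pairing an electron in O's 2p⁴ costs repulsion energy, so O ionizes more easily than half-filled N (2p³).

(B)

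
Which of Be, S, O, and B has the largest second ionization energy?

Consider each +1 ion: Be⁺ still has 1 valence electron; S⁺ still has 5 valence electrons; O⁺ still has 5 valence electrons; B⁺ still has 2 valence electrons.
All are still removing valence electrons, so compare the +1 ions as you would atoms: IE_2 generally rises across a period (higher Z_eff) and falls down a group (larger shell), subject to the usual subshell exceptions.
Valence configurations: Be⁺ [He]2s¹, S⁺ [Ne]3s²3p³, O⁺ [He]2s²2p³, B⁺ [He]2s².
The numbers (kJ/mol): Be 1757, S 2252, O 3388, B 2427.
So the second ionization energies run Be < S < B < O.

O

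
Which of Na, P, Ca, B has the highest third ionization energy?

After 2 electrons have been removed, what remains? Na²⁺ is already 1 electron into the core; P²⁺ still has 3 valence electrons; Ca²⁺ is the bare [Ar] core; B²⁺ still has 1 valence electron.
Core electrons are held far more tightly than valence electrons, so Ca and Na top the IE_3 order.
Valence configurations: P²⁺ [Ne]3s²3p¹, B²⁺ [He]2s¹.
Tabulated IE_3 (kJ/mol): Na 6910, P 2914, Ca 4912, B 3660.
Hence IE_3: P < B < Ca < Na.

Na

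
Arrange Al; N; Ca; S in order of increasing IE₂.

Ca < Al < S < N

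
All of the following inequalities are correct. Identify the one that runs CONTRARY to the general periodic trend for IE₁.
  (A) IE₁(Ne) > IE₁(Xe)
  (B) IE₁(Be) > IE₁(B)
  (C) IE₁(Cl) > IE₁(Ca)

(B)

The general trend: IE₁ increases across a period and decreases down a group.
(A) Ne (period 2, group 18) vs Xe (period 5, group 18): the stated order agrees with the simple trend.
(B) Be (period 2, group 2) vs B (period 2, group 13): the stated order contradicts the simple trend.
(C) Cl (period 3, group 17) vs Ca (period 4, group 2): the stated order agrees with the simple trend.
The exception is (B): removing B's lone 2p electron is easier than breaking Be's filled 2s².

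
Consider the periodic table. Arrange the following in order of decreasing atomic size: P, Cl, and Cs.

Cs, P, Cl

P is in period 3, group 15; Cl is in period 3, group 17; Cs is in period 6, group 1.
Across a period the added protons contract the valence shell; down a group each new principal shell makes the atom larger.
These span different periods and groups, so the two trends combine.
P > Cl: P lies to the left of Cl in period 3, so the across-period effect alone puts P larger.
Cs > P: relative to P, both the across-period and down-group shifts push Cs's atomic radius up.
Tabulated atomic radius (pm): P 111, Cl 99, Cs 232.
So from largest to smallest: Cs > P > Cl.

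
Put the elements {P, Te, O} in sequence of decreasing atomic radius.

O is in period 2, group 16; P is in period 3, group 15; Te is in period 5, group 16.
Moving right in a period, electrons are added to the same shell under a stronger nuclear pull, so atoms get smaller; moving down, a new shell is opened and atoms get larger.
These span different periods and groups, so the two trends combine.
P > O: both effects reinforce here, so P is clearly the larger of the two.
Te > P: the two effects oppose for this pair; the down-group effect wins (136 vs 111 pm).
Approximate values (pm): O 63, P 111, Te 136.
So from largest to smallest: Te > P > O.

Te, P, O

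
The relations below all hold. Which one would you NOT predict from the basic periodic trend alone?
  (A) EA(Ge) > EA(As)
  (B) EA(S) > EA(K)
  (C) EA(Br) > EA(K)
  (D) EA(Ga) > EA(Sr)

(A)

The general trend: electron affinity increases across a period and decreases down a group.
(A) Ge (period 4, group 14) vs As (period 4, group 15): the stated order contradicts the simple trend.
(B) S (period 3, group 16) vs K (period 4, group 1): the stated order agrees with the simple trend.
(C) Br (period 4, group 17) vs K (period 4, group 1): the stated order agrees with the simple trend.
(D) Ga (period 4, group 13) vs Sr (period 5, group 2): the stated order agrees with the simple trend.
The exception is (A): adding an electron to As's half-filled 4p³ is unfavourable, so Ge (4p²) has the more exothermic EA.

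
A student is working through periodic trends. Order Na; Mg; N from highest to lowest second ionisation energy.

Na > N > Mg

The second ionization energy removes an electron from the +1 ion. For each element: Na⁺ is the bare [Ne] core; Mg⁺ still has 1 valence electron; N⁺ still has 4 valence electrons.
Core electrons are held far more tightly than valence electrons, so Na tops the IE_2 order.
Valence configurations: Mg⁺ [Ne]3s¹, N⁺ [He]2s²2p².
Approximate IE_2 values (kJ/mol): Na 4562, Mg 1451, N 2856.
Overall IE_2 order: Mg < N < Na.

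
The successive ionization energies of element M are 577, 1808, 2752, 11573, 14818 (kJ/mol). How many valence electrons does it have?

3

Look for the largest jump between consecutive ionization energies: IE4/IE3 ≈ 4.2, far larger than any earlier ratio.
That jump marks the point where a core electron is being removed. So the atom has 3 valence electrons.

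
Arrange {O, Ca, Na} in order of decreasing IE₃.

IE_3 is the cost of taking one more electron from the +2 cation: O²⁺ still has 4 valence electrons; Ca²⁺ is the bare [Ar] core; Na²⁺ is already 1 electron into the core.
Usually core removal costs more than valence removal, but here the competition is close: a tightly held n=2 valence electron can cost more to remove than an n=3 core electron, so the actual values have to decide it.
Tabulated IE_3 (kJ/mol): O 5300, Ca 4912, Na 6910.
Overall IE_3 order: Ca < O < Na.

Na > O > Ca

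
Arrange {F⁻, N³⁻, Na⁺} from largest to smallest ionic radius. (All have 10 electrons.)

N³⁻ > F⁻ > Na⁺

All of these have 10 electrons, so size is governed by nuclear charge alone: the more protons, the stronger the pull on the same electron cloud, and the smaller the ion.
Nuclear charges: Na⁺ (Z=11), F⁻ (Z=9), N³⁻ (Z=7).
Largest to smallest: N³⁻ > F⁻ > Na⁺.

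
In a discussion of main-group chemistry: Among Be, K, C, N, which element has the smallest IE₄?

The fourth ionization energy removes an electron from the +3 ion. For each element: Be³⁺ is already 1 electron into the core; K³⁺ is already 2 electrons into the core; C³⁺ still has 1 valence electron; N³⁺ still has 2 valence electrons.
Usually core removal costs more than valence removal, but here the competition is close: a tightly held n=2 valence electron can cost more to remove than an n=3 core electron, so the actual values have to decide it.
Valence configurations: C³⁺ [He]2s¹, N³⁺ [He]2s².
Approximate IE_4 values (kJ/mol): Be 21007, K 5877, C 6223, N 7475.
So the fourth ionization energies run K < C < N < Be.

K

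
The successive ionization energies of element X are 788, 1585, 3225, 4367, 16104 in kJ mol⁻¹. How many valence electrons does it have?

4

Look for the largest jump between consecutive ionization energies: IE5/IE4 ≈ 3.7, far larger than any earlier ratio.
That jump marks the point where a core electron is being removed. So the atom has 4 valence electrons.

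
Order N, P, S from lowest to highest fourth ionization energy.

S < P < N

The fourth ionization energy removes an electron from the +3 ion. For each element: N³⁺ still has 2 valence electrons; P³⁺ still has 2 valence electrons; S³⁺ still has 3 valence electrons.
All are still removing valence electrons, so compare the +3 ions as you would atoms: IE_4 generally rises across a period (higher Z_eff) and falls down a group (larger shell), subject to the usual subshell exceptions.
Valence configurations: N³⁺ [He]2s², P³⁺ [Ne]3s², S³⁺ [Ne]3s²3p¹.
S³⁺ loses a lone 3p electron whereas P³⁺ must break into a filled 3s² pair, so IE_4(P) > IE_4(S) even though S has the higher nuclear charge.
The numbers (kJ/mol): N 7475, P 4964, S 4556.
Putting it together, IE_4: S < P < N.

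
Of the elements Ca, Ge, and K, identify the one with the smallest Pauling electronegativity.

K

Atoms toward the upper right of the periodic table pull bonding electrons most strongly.
All lie in period 4, so electronegativity increases left to right.
The smallest Pauling electronegativity among these belongs to K.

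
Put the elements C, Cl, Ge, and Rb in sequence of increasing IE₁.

Rb < Ge < C < Cl

C is in period 2, group 14; Cl is in period 3, group 17; Ge is in period 4, group 14; Rb is in period 5, group 1.
IE₁ increases left→right with effective nuclear charge and decreases top→bottom as the valence shell moves farther out.
These span different periods and groups, so the two trends combine.
Ge > Rb: both effects reinforce here, so Ge is clearly the higher of the two.
C > Ge: C sits above Ge in group 14, so the down-group effect alone puts C higher.
Cl > C: period and group pull opposite ways; the across-period shift dominates (1251 vs 1086 kJ/mol).
For reference (kJ/mol): C 1086, Cl 1251, Ge 762, Rb 403.
So from lowest to highest: Rb < Ge < C < Cl.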